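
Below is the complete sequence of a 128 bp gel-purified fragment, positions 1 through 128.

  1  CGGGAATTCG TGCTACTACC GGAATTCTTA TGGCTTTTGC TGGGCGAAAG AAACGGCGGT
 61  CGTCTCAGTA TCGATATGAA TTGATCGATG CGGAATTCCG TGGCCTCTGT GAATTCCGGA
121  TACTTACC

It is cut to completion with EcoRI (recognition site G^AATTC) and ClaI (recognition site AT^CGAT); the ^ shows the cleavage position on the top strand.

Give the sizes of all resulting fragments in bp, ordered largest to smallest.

49, 18, 18, 17, 14, 8, 4 bp

EcoRI sites (GAATTC) start at positions 4, 22, 93, 111.
EcoRI cuts after the first base of each site, so after positions 4, 22, 93, 111.
ClaI sites (ATCGAT) start at positions 70, 84.
ClaI cuts after base 2 of each site, so after positions 71, 85.
Combined cut positions: 4, 22, 71, 85, 93, 111.
Linear molecule, 6 cuts → 7 fragments:
  1–4 → 4 bp
  5–22 → 18 bp
  23–71 → 49 bp
  72–85 → 14 bp
  86–93 → 8 bp
  94–111 → 18 bp
  112–128 → 17 bp
Sorted largest to smallest: 49, 18, 18, 17, 14, 8, 4 bp.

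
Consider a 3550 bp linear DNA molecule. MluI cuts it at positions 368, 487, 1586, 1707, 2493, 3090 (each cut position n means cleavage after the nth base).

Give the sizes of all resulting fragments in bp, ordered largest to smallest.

Linear molecule, 6 cuts → 7 fragments:
  368 − 0 = 368 bp
  487 − 368 = 119 bp
  1586 − 487 = 1099 bp
  1707 − 1586 = 121 bp
  2493 − 1707 = 786 bp
  3090 − 2493 = 597 bp
  3550 − 3090 = 460 bp
Sorted largest to smallest: 1099, 786, 597, 460, 368, 121, 119 bp.

1099, 786, 597, 460, 368, 121, 119 bp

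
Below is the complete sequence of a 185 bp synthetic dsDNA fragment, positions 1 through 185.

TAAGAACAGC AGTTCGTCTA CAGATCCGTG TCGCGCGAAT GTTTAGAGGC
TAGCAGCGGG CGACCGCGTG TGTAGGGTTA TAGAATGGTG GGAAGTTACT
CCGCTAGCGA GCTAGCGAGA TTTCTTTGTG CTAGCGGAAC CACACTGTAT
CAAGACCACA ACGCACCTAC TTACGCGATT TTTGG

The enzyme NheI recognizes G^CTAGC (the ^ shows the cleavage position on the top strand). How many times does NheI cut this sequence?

GCTAGC occurs starting at positions 49, 103, 111, 130.
NheI cuts at 4 sites.

4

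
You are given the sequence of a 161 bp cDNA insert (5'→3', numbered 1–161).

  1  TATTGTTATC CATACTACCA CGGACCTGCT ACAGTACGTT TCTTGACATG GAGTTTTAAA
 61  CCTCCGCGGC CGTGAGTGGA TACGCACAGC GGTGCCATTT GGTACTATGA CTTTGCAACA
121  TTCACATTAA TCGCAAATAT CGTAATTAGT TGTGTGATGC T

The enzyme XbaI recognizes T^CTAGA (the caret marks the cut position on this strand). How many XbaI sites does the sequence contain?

No occurrence of TCTAGA is present in the sequence.
XbaI does not cut: 0 sites.

0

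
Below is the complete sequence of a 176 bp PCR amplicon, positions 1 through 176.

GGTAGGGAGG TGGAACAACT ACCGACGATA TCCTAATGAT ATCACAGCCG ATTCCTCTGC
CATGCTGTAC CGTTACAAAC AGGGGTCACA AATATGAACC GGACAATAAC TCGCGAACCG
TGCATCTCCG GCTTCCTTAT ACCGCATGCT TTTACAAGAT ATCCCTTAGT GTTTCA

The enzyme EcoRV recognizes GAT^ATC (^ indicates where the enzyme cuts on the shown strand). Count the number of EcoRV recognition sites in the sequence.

3

GATATC occurs starting at positions 27, 38, 158.
EcoRV cuts at 3 sites.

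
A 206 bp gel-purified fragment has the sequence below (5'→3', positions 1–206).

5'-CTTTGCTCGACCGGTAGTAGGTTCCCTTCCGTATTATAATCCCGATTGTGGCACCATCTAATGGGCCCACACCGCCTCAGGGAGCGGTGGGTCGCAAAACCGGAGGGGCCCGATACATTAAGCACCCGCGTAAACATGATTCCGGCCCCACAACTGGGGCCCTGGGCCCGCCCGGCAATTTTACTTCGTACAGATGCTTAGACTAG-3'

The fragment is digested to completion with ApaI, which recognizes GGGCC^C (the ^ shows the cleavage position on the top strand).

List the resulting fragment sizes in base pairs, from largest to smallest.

67, 51, 43, 38, 7 bp

ApaI sites (GGGCCC) start at positions 63, 106, 157, 164.
ApaI cuts after base 5 of each site (before the last base), so after positions 67, 110, 161, 168.
Linear molecule, 4 cuts → 5 fragments:
  1–67 → 67 bp
  68–110 → 43 bp
  111–161 → 51 bp
  162–168 → 7 bp
  169–206 → 38 bp
Sorted largest to smallest: 67, 51, 43, 38, 7 bp.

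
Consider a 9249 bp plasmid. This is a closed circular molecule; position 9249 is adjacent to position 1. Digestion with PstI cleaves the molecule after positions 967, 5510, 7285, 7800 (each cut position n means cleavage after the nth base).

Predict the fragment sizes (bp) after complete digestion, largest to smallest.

4543, 2416, 1775, 515 bp

Circular molecule, 4 cuts → 4 fragments:
  5510 − 967 = 4543 bp
  7285 − 5510 = 1775 bp
  7800 − 7285 = 515 bp
  wrap: 9249 − 7800 + 967 = 2416 bp
Sorted largest to smallest: 4543, 2416, 1775, 515 bp.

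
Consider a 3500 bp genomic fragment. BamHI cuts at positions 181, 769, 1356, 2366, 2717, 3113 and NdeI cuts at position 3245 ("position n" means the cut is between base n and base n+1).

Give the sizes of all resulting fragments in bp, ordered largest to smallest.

Combined cut positions (sorted): 181, 769, 1356, 2366, 2717, 3113, 3245.
Linear molecule, 7 cuts → 8 fragments:
  181 − 0 = 181 bp
  769 − 181 = 588 bp
  1356 − 769 = 587 bp
  2366 − 1356 = 1010 bp
  2717 − 2366 = 351 bp
  3113 − 2717 = 396 bp
  3245 − 3113 = 132 bp
  3500 − 3245 = 255 bp
Sorted largest to smallest: 1010, 588, 587, 396, 351, 255, 181, 132 bp.

1010, 588, 587, 396, 351, 255, 181, 132 bp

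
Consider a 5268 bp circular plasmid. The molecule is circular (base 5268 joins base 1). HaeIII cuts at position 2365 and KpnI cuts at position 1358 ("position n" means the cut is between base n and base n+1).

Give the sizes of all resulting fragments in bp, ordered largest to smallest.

Combined cut positions (sorted): 1358, 2365.
Circular molecule, 2 cuts → 2 fragments:
  2365 − 1358 = 1007 bp
  wrap: 5268 − 2365 + 1358 = 4261 bp
Sorted largest to smallest: 4261, 1007 bp.

4261, 1007 bp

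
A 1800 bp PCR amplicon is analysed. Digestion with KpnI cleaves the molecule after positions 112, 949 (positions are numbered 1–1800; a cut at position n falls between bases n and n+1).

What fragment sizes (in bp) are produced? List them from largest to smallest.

851, 837, 112 bp

Linear molecule, 2 cuts → 3 fragments:
  112 − 0 = 112 bp
  949 − 112 = 837 bp
  1800 − 949 = 851 bp
Sorted largest to smallest: 851, 837, 112 bp.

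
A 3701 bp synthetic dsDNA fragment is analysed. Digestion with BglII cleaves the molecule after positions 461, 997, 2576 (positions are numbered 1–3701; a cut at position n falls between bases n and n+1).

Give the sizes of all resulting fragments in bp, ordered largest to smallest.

1579, 1125, 536, 461 bp

Linear molecule, 3 cuts → 4 fragments:
  461 − 0 = 461 bp
  997 − 461 = 536 bp
  2576 − 997 = 1579 bp
  3701 − 2576 = 1125 bp
Sorted largest to smallest: 1579, 1125, 536, 461 bp.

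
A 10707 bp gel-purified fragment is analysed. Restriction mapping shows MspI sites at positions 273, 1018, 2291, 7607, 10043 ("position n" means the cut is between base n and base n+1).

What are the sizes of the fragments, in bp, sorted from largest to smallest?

Linear molecule, 5 cuts → 6 fragments:
  273 − 0 = 273 bp
  1018 − 273 = 745 bp
  2291 − 1018 = 1273 bp
  7607 − 2291 = 5316 bp
  10043 − 7607 = 2436 bp
  10707 − 10043 = 664 bp
Sorted largest to smallest: 5316, 2436, 1273, 745, 664, 273 bp.

5316, 2436, 1273, 745, 664, 273 bp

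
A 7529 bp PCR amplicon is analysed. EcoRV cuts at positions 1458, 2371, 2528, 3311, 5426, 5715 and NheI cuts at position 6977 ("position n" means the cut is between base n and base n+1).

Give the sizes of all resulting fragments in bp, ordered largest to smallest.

2115, 1458, 1262, 913, 783, 552, 289, 157 bp

Combined cut positions (sorted): 1458, 2371, 2528, 3311, 5426, 5715, 6977.
Linear molecule, 7 cuts → 8 fragments:
  1458 − 0 = 1458 bp
  2371 − 1458 = 913 bp
  2528 − 2371 = 157 bp
  3311 − 2528 = 783 bp
  5426 − 3311 = 2115 bp
  5715 − 5426 = 289 bp
  6977 − 5715 = 1262 bp
  7529 − 6977 = 552 bp
Sorted largest to smallest: 2115, 1458, 1262, 913, 783, 552, 289, 157 bp.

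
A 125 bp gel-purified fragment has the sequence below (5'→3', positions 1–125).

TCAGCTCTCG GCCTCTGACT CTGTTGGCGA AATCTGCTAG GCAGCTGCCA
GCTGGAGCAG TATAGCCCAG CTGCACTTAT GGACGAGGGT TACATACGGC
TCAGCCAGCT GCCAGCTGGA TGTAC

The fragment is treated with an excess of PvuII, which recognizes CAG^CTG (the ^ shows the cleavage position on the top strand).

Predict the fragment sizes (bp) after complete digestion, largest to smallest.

44, 38, 19, 10, 7, 7 bp

PvuII sites (CAGCTG) start at positions 42, 49, 68, 106, 113.
PvuII cuts after base 3 of each site, so after positions 44, 51, 70, 108, 115.
Linear molecule, 5 cuts → 6 fragments:
  1–44 → 44 bp
  45–51 → 7 bp
  52–70 → 19 bp
  71–108 → 38 bp
  109–115 → 7 bp
  116–125 → 10 bp
Sorted largest to smallest: 44, 38, 19, 10, 7, 7 bp.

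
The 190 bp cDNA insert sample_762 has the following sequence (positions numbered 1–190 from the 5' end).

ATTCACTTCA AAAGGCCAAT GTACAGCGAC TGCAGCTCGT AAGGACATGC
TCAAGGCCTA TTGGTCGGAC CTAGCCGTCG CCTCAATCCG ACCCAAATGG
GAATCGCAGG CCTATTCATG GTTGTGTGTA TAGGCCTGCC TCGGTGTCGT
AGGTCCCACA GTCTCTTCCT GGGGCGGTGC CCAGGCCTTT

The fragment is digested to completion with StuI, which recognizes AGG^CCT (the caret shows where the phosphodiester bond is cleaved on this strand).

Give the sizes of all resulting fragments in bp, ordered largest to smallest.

StuI sites (AGGCCT) start at positions 54, 108, 132, 183.
StuI cuts after base 3 of each site, so after positions 56, 110, 134, 185.
Linear molecule, 4 cuts → 5 fragments:
  1–56 → 56 bp
  57–110 → 54 bp
  111–134 → 24 bp
  135–185 → 51 bp
  186–190 → 5 bp
Sorted largest to smallest: 56, 54, 51, 24, 5 bp.

56, 54, 51, 24, 5 bp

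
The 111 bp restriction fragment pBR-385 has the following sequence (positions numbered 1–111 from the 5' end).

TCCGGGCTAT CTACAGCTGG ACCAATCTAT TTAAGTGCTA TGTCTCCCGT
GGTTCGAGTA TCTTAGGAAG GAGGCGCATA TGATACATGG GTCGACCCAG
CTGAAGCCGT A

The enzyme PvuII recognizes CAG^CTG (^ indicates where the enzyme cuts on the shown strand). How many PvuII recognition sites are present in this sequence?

2

CAGCTG occurs starting at positions 14, 98.
PvuII cuts at 2 sites.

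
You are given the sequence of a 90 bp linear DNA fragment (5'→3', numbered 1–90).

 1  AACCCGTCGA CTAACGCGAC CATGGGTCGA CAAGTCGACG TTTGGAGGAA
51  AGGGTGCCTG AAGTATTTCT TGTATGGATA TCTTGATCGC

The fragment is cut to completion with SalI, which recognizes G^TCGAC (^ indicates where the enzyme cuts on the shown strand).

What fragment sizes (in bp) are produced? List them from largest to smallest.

SalI sites (GTCGAC) start at positions 6, 26, 34.
SalI cuts after the first base of each site, so after positions 6, 26, 34.
Linear molecule, 3 cuts → 4 fragments:
  1–6 → 6 bp
  7–26 → 20 bp
  27–34 → 8 bp
  35–90 → 56 bp
Sorted largest to smallest: 56, 20, 8, 6 bp.

56, 20, 8, 6 bp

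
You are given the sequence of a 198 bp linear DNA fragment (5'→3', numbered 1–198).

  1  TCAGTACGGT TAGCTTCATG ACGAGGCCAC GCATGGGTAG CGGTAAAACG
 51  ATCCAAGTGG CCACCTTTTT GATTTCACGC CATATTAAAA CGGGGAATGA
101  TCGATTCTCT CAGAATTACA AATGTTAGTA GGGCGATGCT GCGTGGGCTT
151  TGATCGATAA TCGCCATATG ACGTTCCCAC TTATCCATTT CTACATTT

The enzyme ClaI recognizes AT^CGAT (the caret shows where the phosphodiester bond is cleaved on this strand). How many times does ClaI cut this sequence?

2

ATCGAT occurs starting at positions 100, 153.
ClaI cuts at 2 sites.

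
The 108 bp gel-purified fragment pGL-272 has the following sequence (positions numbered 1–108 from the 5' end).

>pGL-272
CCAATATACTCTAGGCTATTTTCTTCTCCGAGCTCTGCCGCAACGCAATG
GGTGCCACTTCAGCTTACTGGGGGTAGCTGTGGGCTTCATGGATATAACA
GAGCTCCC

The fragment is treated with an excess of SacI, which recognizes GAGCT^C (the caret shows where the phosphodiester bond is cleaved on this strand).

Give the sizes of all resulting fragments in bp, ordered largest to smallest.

SacI sites (GAGCTC) start at positions 30, 101.
SacI cuts after base 5 of each site (before the last base), so after positions 34, 105.
Linear molecule, 2 cuts → 3 fragments:
  1–34 → 34 bp
  35–105 → 71 bp
  106–108 → 3 bp
Sorted largest to smallest: 71, 34, 3 bp.

71, 34, 3 bp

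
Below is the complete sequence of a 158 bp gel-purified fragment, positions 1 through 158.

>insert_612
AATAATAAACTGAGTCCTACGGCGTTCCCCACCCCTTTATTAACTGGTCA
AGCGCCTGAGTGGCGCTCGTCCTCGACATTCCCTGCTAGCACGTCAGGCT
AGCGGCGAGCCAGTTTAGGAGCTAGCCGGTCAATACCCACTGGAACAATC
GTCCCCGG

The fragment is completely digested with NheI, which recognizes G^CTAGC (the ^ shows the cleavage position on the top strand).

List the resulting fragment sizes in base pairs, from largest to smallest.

NheI sites (GCTAGC) start at positions 85, 98, 121.
NheI cuts after the first base of each site, so after positions 85, 98, 121.
Linear molecule, 3 cuts → 4 fragments:
  1–85 → 85 bp
  86–98 → 13 bp
  99–121 → 23 bp
  122–158 → 37 bp
Sorted largest to smallest: 85, 37, 23, 13 bp.

85, 37, 23, 13 bp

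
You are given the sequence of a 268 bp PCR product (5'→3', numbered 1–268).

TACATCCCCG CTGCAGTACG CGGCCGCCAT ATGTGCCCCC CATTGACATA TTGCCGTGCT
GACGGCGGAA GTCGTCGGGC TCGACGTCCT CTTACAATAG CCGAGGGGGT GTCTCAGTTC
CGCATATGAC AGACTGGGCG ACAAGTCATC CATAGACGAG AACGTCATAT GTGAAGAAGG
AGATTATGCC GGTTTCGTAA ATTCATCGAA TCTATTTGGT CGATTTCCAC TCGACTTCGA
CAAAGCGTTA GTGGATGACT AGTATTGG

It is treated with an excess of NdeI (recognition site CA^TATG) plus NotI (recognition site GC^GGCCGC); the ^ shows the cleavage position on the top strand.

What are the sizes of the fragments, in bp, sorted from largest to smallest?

101, 95, 43, 21, 8 bp

NdeI sites (CATATG) start at positions 28, 123, 166.
NdeI cuts after base 2 of each site, so after positions 29, 124, 167.
The NotI site (GCGGCCGC) starts at position 20.
NotI cuts after base 2 of each site, so after position 21.
Combined cut positions: 21, 29, 124, 167.
Linear molecule, 4 cuts → 5 fragments:
  1–21 → 21 bp
  22–29 → 8 bp
  30–124 → 95 bp
  125–167 → 43 bp
  168–268 → 101 bp
Sorted largest to smallest: 101, 95, 43, 21, 8 bp.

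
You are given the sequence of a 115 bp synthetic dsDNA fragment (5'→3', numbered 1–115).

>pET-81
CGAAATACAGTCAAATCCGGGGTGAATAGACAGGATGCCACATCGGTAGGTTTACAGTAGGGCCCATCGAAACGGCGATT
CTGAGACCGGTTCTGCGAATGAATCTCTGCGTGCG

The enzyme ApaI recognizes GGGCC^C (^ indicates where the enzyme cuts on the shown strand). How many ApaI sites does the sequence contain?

1

GGGCCC occurs starting at position 60.
ApaI cuts at 1 site.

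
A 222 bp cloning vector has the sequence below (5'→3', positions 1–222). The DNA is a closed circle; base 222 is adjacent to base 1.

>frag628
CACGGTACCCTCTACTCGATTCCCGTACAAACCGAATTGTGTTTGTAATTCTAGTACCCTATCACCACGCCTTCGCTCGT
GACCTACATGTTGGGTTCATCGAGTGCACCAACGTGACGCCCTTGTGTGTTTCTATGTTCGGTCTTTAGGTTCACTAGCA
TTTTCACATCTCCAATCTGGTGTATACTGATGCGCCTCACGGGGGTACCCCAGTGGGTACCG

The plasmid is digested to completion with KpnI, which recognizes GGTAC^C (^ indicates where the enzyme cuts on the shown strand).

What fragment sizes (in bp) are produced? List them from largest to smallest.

200, 12, 10 bp

KpnI sites (GGTACC) start at positions 4, 204, 216.
KpnI cuts after base 5 of each site (before the last base), so after positions 8, 208, 220.
Circular molecule, 3 cuts → 3 fragments:
  9–208 → 200 bp
  209–220 → 12 bp
  221–222 then 1–8 → 2 + 8 = 10 bp
Sorted largest to smallest: 200, 12, 10 bp.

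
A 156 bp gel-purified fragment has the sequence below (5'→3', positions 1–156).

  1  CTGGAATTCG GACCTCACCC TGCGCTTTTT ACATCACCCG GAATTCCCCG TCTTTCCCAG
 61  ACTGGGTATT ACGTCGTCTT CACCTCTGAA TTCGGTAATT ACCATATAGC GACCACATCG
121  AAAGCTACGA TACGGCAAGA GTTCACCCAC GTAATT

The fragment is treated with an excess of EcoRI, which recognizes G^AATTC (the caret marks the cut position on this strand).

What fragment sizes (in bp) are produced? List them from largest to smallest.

EcoRI sites (GAATTC) start at positions 4, 41, 88.
EcoRI cuts after the first base of each site, so after positions 4, 41, 88.
Linear molecule, 3 cuts → 4 fragments:
  1–4 → 4 bp
  5–41 → 37 bp
  42–88 → 47 bp
  89–156 → 68 bp
Sorted largest to smallest: 68, 47, 37, 4 bp.

68, 47, 37, 4 bp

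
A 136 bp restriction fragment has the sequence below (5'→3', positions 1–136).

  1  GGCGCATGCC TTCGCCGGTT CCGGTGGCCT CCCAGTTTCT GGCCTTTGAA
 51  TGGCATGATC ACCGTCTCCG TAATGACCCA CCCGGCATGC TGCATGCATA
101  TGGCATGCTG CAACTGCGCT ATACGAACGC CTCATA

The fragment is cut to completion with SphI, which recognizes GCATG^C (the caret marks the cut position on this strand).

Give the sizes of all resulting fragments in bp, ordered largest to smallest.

SphI sites (GCATGC) start at positions 4, 85, 92, 103.
SphI cuts after base 5 of each site (before the last base), so after positions 8, 89, 96, 107.
Linear molecule, 4 cuts → 5 fragments:
  1–8 → 8 bp
  9–89 → 81 bp
  90–96 → 7 bp
  97–107 → 11 bp
  108–136 → 29 bp
Sorted largest to smallest: 81, 29, 11, 8, 7 bp.

81, 29, 11, 8, 7 bp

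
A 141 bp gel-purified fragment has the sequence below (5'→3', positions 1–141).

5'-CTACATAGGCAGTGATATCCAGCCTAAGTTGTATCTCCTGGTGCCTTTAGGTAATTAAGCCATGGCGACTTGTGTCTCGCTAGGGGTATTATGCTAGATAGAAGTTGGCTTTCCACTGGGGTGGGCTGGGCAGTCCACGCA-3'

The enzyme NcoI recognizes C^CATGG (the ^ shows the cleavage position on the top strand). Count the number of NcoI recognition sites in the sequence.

CCATGG occurs starting at position 60.
NcoI cuts at 1 site.

1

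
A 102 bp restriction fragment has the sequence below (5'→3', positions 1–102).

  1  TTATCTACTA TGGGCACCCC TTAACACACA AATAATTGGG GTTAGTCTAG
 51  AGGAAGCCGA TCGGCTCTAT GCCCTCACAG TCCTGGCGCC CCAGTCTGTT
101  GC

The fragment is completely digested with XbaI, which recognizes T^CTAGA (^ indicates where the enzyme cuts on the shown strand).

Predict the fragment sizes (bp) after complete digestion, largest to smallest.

The XbaI site (TCTAGA) starts at position 46.
XbaI cuts after the first base of each site, so after position 46.
Linear molecule, 1 cut → 2 fragments:
  1–46 → 46 bp
  47–102 → 56 bp
Sorted largest to smallest: 56, 46 bp.

56, 46 bp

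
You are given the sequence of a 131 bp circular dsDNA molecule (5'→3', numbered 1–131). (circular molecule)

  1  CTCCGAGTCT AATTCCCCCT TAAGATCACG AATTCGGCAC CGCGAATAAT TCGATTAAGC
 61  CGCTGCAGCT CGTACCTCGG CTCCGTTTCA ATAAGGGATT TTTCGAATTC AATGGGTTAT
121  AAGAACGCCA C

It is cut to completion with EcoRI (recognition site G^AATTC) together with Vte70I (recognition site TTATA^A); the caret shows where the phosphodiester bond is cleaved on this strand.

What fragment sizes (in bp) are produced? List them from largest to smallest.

EcoRI sites (GAATTC) start at positions 30, 105.
EcoRI cuts after the first base of each site, so after positions 30, 105.
The Vte70I site (TTATAA) starts at position 117.
Vte70I cuts after base 5 of each site (before the last base), so after position 121.
Combined cut positions: 30, 105, 121.
Circular molecule, 3 cuts → 3 fragments:
  31–105 → 75 bp
  106–121 → 16 bp
  122–131 then 1–30 → 10 + 30 = 40 bp
Sorted largest to smallest: 75, 40, 16 bp.

75, 40, 16 bp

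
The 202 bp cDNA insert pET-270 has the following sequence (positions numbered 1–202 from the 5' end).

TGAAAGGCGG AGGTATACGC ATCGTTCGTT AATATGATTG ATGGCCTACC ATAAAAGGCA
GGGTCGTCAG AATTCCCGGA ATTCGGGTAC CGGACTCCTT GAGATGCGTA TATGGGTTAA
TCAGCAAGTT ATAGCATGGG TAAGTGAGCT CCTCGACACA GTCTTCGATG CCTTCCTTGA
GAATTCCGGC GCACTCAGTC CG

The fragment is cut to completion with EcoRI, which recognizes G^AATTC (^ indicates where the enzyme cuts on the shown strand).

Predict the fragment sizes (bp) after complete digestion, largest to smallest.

EcoRI sites (GAATTC) start at positions 70, 79, 181.
EcoRI cuts after the first base of each site, so after positions 70, 79, 181.
Linear molecule, 3 cuts → 4 fragments:
  1–70 → 70 bp
  71–79 → 9 bp
  80–181 → 102 bp
  182–202 → 21 bp
Sorted largest to smallest: 102, 70, 21, 9 bp.

102, 70, 21, 9 bp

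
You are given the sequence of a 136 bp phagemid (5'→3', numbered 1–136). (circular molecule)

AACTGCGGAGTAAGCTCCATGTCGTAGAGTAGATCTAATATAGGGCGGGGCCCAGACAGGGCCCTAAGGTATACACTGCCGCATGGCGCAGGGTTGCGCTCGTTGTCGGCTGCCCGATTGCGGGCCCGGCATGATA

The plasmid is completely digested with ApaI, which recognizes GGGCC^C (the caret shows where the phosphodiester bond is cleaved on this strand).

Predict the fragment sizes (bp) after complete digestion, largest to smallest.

63, 62, 11 bp

ApaI sites (GGGCCC) start at positions 48, 59, 122.
ApaI cuts after base 5 of each site (before the last base), so after positions 52, 63, 126.
Circular molecule, 3 cuts → 3 fragments:
  53–63 → 11 bp
  64–126 → 63 bp
  127–136 then 1–52 → 10 + 52 = 62 bp
Sorted largest to smallest: 63, 62, 11 bp.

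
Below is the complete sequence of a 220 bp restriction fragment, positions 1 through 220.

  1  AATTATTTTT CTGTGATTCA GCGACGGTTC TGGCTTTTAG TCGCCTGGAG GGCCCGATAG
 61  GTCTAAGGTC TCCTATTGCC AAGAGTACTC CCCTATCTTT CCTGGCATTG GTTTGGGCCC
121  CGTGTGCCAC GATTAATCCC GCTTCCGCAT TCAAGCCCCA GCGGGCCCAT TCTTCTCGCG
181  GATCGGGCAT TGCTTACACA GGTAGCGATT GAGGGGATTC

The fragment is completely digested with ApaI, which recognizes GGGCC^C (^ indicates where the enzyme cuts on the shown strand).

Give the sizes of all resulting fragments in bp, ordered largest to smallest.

65, 54, 53, 48 bp

ApaI sites (GGGCCC) start at positions 50, 115, 163.
ApaI cuts after base 5 of each site (before the last base), so after positions 54, 119, 167.
Linear molecule, 3 cuts → 4 fragments:
  1–54 → 54 bp
  55–119 → 65 bp
  120–167 → 48 bp
  168–220 → 53 bp
Sorted largest to smallest: 65, 54, 53, 48 bp.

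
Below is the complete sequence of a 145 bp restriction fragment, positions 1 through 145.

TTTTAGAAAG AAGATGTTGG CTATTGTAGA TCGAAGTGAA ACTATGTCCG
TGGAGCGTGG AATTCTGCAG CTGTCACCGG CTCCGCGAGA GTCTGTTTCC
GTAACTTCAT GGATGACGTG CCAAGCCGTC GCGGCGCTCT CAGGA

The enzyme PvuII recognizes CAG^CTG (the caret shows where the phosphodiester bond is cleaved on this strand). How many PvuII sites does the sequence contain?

1

CAGCTG occurs starting at position 68.
PvuII cuts at 1 site.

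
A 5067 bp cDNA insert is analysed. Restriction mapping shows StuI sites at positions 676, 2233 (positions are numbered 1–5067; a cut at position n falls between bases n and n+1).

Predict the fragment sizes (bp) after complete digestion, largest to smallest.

2834, 1557, 676 bp

Linear molecule, 2 cuts → 3 fragments:
  676 − 0 = 676 bp
  2233 − 676 = 1557 bp
  5067 − 2233 = 2834 bp
Sorted largest to smallest: 2834, 1557, 676 bp.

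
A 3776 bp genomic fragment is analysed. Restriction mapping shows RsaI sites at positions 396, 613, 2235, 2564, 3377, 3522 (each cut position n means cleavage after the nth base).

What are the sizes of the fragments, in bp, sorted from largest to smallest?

1622, 813, 396, 329, 254, 217, 145 bp

Linear molecule, 6 cuts → 7 fragments:
  396 − 0 = 396 bp
  613 − 396 = 217 bp
  2235 − 613 = 1622 bp
  2564 − 2235 = 329 bp
  3377 − 2564 = 813 bp
  3522 − 3377 = 145 bp
  3776 − 3522 = 254 bp
Sorted largest to smallest: 1622, 813, 396, 329, 254, 217, 145 bp.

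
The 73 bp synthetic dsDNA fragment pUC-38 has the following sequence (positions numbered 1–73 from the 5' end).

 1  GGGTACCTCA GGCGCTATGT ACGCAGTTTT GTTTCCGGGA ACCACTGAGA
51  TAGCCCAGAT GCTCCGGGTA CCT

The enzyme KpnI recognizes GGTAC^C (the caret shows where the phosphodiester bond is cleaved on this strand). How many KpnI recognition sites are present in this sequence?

2

GGTACC occurs starting at positions 2, 67.
KpnI cuts at 2 sites.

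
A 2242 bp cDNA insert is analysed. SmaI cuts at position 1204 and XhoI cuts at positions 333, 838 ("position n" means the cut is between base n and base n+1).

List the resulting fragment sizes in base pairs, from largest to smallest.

1038, 505, 366, 333 bp

Combined cut positions (sorted): 333, 838, 1204.
Linear molecule, 3 cuts → 4 fragments:
  333 − 0 = 333 bp
  838 − 333 = 505 bp
  1204 − 838 = 366 bp
  2242 − 1204 = 1038 bp
Sorted largest to smallest: 1038, 505, 366, 333 bp.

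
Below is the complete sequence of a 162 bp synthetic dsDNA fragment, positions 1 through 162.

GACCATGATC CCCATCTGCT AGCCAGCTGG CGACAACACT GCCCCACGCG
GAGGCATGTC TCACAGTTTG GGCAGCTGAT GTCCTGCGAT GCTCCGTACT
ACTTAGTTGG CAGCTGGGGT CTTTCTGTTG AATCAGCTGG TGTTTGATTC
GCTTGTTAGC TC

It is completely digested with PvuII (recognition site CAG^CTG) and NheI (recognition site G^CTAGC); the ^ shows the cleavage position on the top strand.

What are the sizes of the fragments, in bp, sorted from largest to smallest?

49, 38, 26, 23, 18, 8 bp

PvuII sites (CAGCTG) start at positions 24, 73, 111, 134.
PvuII cuts after base 3 of each site, so after positions 26, 75, 113, 136.
The NheI site (GCTAGC) starts at position 18.
NheI cuts after the first base of each site, so after position 18.
Combined cut positions: 18, 26, 75, 113, 136.
Linear molecule, 5 cuts → 6 fragments:
  1–18 → 18 bp
  19–26 → 8 bp
  27–75 → 49 bp
  76–113 → 38 bp
  114–136 → 23 bp
  137–162 → 26 bp
Sorted largest to smallest: 49, 38, 26, 23, 18, 8 bp.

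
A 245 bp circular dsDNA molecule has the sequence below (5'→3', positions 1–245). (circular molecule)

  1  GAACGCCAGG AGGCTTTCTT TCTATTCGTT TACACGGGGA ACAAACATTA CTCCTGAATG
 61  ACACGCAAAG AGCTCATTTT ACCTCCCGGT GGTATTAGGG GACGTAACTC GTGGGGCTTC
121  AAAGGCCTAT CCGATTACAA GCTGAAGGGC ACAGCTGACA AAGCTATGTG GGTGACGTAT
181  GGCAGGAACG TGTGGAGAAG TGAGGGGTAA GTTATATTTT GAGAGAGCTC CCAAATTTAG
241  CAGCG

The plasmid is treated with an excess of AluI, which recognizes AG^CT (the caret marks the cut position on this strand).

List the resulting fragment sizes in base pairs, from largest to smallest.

AluI sites (AGCT) start at positions 71, 140, 153, 162, 226.
AluI cuts after base 2 of each site, so after positions 72, 141, 154, 163, 227.
Circular molecule, 5 cuts → 5 fragments:
  73–141 → 69 bp
  142–154 → 13 bp
  155–163 → 9 bp
  164–227 → 64 bp
  228–245 then 1–72 → 18 + 72 = 90 bp
Sorted largest to smallest: 90, 69, 64, 13, 9 bp.

90, 69, 64, 13, 9 bp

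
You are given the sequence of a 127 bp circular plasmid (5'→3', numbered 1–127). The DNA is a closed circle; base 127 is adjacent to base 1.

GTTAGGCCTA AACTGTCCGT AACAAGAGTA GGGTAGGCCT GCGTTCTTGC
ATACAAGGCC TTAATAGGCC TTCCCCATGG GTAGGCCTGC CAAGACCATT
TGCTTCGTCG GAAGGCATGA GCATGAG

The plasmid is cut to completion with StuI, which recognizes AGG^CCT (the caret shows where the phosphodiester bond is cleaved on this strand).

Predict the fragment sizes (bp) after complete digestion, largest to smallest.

48, 31, 21, 17, 10 bp

StuI sites (AGGCCT) start at positions 4, 35, 56, 66, 83.
StuI cuts after base 3 of each site, so after positions 6, 37, 58, 68, 85.
Circular molecule, 5 cuts → 5 fragments:
  7–37 → 31 bp
  38–58 → 21 bp
  59–68 → 10 bp
  69–85 → 17 bp
  86–127 then 1–6 → 42 + 6 = 48 bp
Sorted largest to smallest: 48, 31, 21, 17, 10 bp.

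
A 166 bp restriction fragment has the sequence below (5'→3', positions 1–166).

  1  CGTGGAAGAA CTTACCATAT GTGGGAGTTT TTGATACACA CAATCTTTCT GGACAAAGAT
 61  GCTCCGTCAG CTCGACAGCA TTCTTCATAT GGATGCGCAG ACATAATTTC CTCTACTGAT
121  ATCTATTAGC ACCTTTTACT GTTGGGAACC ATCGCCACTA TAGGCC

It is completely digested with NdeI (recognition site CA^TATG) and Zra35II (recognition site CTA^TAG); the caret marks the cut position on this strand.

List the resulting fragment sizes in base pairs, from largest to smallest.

NdeI sites (CATATG) start at positions 16, 86.
NdeI cuts after base 2 of each site, so after positions 17, 87.
The Zra35II site (CTATAG) starts at position 158.
Zra35II cuts after base 3 of each site, so after position 160.
Combined cut positions: 17, 87, 160.
Linear molecule, 3 cuts → 4 fragments:
  1–17 → 17 bp
  18–87 → 70 bp
  88–160 → 73 bp
  161–166 → 6 bp
Sorted largest to smallest: 73, 70, 17, 6 bp.

73, 70, 17, 6 bp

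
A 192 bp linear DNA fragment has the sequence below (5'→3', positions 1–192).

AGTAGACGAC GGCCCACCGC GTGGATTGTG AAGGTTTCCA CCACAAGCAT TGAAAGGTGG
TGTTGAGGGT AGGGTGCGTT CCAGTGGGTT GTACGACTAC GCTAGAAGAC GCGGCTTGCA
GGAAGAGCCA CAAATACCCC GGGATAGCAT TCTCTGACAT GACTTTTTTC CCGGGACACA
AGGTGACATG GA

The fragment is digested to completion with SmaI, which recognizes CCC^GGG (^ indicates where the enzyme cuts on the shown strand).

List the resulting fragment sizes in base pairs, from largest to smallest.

140, 32, 20 bp

SmaI sites (CCCGGG) start at positions 138, 170.
SmaI cuts after base 3 of each site, so after positions 140, 172.
Linear molecule, 2 cuts → 3 fragments:
  1–140 → 140 bp
  141–172 → 32 bp
  173–192 → 20 bp
Sorted largest to smallest: 140, 32, 20 bp.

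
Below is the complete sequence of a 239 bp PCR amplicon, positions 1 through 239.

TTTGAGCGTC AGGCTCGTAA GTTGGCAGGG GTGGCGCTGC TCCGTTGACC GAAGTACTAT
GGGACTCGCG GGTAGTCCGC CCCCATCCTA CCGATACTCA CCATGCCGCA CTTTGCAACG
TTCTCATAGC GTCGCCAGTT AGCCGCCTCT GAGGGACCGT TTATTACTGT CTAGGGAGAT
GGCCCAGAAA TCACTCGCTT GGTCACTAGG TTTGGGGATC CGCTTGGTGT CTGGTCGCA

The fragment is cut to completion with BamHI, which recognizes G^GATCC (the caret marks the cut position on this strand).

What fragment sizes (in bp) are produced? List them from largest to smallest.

216, 23 bp

The BamHI site (GGATCC) starts at position 216.
BamHI cuts after the first base of each site, so after position 216.
Linear molecule, 1 cut → 2 fragments:
  1–216 → 216 bp
  217–239 → 23 bp
Sorted largest to smallest: 216, 23 bp.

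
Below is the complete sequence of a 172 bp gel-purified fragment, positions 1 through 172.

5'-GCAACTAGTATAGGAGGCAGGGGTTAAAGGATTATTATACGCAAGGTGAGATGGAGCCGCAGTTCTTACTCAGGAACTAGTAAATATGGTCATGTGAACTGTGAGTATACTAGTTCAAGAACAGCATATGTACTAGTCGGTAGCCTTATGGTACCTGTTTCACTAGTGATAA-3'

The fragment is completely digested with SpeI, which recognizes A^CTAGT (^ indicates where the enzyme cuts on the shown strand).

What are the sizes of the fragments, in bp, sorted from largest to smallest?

SpeI sites (ACTAGT) start at positions 4, 76, 109, 132, 162.
SpeI cuts after the first base of each site, so after positions 4, 76, 109, 132, 162.
Linear molecule, 5 cuts → 6 fragments:
  1–4 → 4 bp
  5–76 → 72 bp
  77–109 → 33 bp
  110–132 → 23 bp
  133–162 → 30 bp
  163–172 → 10 bp
Sorted largest to smallest: 72, 33, 30, 23, 10, 4 bp.

72, 33, 30, 23, 10, 4 bp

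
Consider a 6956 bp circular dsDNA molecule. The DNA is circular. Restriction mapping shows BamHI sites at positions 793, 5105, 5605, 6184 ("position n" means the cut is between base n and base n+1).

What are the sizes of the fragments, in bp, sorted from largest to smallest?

Circular molecule, 4 cuts → 4 fragments:
  5105 − 793 = 4312 bp
  5605 − 5105 = 500 bp
  6184 − 5605 = 579 bp
  wrap: 6956 − 6184 + 793 = 1565 bp
Sorted largest to smallest: 4312, 1565, 579, 500 bp.

4312, 1565, 579, 500 bp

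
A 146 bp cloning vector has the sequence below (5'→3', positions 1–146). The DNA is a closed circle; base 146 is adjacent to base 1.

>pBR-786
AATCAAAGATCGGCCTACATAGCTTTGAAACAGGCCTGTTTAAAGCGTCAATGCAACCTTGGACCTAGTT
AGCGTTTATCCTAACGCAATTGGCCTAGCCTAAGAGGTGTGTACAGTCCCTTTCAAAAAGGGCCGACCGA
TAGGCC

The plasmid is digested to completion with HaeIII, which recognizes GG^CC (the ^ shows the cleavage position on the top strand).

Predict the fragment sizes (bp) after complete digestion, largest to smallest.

59, 39, 21, 15, 12 bp

HaeIII sites (GGCC) start at positions 12, 33, 92, 131, 143.
HaeIII cuts after base 2 of each site, so after positions 13, 34, 93, 132, 144.
Circular molecule, 5 cuts → 5 fragments:
  14–34 → 21 bp
  35–93 → 59 bp
  94–132 → 39 bp
  133–144 → 12 bp
  145–146 then 1–13 → 2 + 13 = 15 bp
Sorted largest to smallest: 59, 39, 21, 15, 12 bp.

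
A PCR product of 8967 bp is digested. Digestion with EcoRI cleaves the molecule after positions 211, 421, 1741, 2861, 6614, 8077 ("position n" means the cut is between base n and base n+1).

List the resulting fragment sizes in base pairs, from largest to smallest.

Linear molecule, 6 cuts → 7 fragments:
  211 − 0 = 211 bp
  421 − 211 = 210 bp
  1741 − 421 = 1320 bp
  2861 − 1741 = 1120 bp
  6614 − 2861 = 3753 bp
  8077 − 6614 = 1463 bp
  8967 − 8077 = 890 bp
Sorted largest to smallest: 3753, 1463, 1320, 1120, 890, 211, 210 bp.

3753, 1463, 1320, 1120, 890, 211, 210 bp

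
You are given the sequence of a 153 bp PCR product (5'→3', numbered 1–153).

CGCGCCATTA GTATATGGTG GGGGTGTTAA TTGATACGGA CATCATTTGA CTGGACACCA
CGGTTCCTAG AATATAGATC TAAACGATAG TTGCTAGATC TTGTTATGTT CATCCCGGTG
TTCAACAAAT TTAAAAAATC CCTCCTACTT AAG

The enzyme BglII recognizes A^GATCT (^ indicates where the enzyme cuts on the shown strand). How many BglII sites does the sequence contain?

AGATCT occurs starting at positions 76, 96.
BglII cuts at 2 sites.

2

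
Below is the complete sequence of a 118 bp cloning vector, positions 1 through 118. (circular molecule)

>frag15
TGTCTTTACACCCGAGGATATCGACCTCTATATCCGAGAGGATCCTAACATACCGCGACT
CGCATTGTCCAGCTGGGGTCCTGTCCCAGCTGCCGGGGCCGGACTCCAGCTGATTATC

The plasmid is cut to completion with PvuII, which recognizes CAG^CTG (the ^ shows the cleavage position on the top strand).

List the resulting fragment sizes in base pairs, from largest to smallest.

PvuII sites (CAGCTG) start at positions 70, 87, 107.
PvuII cuts after base 3 of each site, so after positions 72, 89, 109.
Circular molecule, 3 cuts → 3 fragments:
  73–89 → 17 bp
  90–109 → 20 bp
  110–118 then 1–72 → 9 + 72 = 81 bp
Sorted largest to smallest: 81, 20, 17 bp.

81, 20, 17 bp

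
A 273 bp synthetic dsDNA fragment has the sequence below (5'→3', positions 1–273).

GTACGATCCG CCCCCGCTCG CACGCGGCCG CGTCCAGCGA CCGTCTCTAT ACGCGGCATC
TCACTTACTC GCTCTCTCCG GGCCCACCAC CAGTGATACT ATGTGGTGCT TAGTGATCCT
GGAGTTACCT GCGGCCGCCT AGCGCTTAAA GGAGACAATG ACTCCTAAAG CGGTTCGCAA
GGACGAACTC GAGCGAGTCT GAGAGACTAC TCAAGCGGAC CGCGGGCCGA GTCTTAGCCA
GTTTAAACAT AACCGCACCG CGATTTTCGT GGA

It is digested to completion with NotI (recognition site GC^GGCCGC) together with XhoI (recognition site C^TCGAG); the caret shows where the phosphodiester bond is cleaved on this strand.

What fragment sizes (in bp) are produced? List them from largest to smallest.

NotI sites (GCGGCCGC) start at positions 24, 131.
NotI cuts after base 2 of each site, so after positions 25, 132.
The XhoI site (CTCGAG) starts at position 188.
XhoI cuts after the first base of each site, so after position 188.
Combined cut positions: 25, 132, 188.
Linear molecule, 3 cuts → 4 fragments:
  1–25 → 25 bp
  26–132 → 107 bp
  133–188 → 56 bp
  189–273 → 85 bp
Sorted largest to smallest: 107, 85, 56, 25 bp.

107, 85, 56, 25 bp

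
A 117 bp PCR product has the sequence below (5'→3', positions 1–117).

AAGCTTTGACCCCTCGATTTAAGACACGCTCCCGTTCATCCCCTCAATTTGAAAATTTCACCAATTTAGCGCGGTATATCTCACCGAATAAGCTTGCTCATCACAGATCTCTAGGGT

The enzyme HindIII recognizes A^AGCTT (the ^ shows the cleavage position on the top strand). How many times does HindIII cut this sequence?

2

AAGCTT occurs starting at positions 1, 90.
HindIII cuts at 2 sites.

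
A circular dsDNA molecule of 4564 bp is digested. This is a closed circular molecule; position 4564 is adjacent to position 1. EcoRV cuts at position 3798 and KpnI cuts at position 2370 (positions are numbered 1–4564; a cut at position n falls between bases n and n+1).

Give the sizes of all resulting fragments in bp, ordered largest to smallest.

Combined cut positions (sorted): 2370, 3798.
Circular molecule, 2 cuts → 2 fragments:
  3798 − 2370 = 1428 bp
  wrap: 4564 − 3798 + 2370 = 3136 bp
Sorted largest to smallest: 3136, 1428 bp.

3136, 1428 bp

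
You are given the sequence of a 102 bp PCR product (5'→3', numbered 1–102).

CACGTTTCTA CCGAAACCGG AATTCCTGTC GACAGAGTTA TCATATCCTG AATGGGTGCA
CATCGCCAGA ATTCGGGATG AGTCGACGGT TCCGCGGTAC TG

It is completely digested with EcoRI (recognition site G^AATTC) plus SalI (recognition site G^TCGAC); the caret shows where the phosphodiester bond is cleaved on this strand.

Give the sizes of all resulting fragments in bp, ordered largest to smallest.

41, 20, 20, 13, 8 bp

EcoRI sites (GAATTC) start at positions 20, 69.
EcoRI cuts after the first base of each site, so after positions 20, 69.
SalI sites (GTCGAC) start at positions 28, 82.
SalI cuts after the first base of each site, so after positions 28, 82.
Combined cut positions: 20, 28, 69, 82.
Linear molecule, 4 cuts → 5 fragments:
  1–20 → 20 bp
  21–28 → 8 bp
  29–69 → 41 bp
  70–82 → 13 bp
  83–102 → 20 bp
Sorted largest to smallest: 41, 20, 20, 13, 8 bp.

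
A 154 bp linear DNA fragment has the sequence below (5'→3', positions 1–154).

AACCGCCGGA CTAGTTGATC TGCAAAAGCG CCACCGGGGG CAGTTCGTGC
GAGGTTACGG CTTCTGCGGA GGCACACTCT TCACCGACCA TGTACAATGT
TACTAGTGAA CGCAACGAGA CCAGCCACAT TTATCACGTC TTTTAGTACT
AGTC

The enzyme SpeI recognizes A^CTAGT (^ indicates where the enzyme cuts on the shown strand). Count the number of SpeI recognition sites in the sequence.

ACTAGT occurs starting at positions 10, 102, 148.
SpeI cuts at 3 sites.

3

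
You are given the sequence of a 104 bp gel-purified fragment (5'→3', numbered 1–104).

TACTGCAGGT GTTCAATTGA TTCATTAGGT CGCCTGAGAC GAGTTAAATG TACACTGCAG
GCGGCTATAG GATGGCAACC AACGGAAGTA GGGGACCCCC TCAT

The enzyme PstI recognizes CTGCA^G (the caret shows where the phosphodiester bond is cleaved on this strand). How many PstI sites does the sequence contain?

2

CTGCAG occurs starting at positions 3, 55.
PstI cuts at 2 sites.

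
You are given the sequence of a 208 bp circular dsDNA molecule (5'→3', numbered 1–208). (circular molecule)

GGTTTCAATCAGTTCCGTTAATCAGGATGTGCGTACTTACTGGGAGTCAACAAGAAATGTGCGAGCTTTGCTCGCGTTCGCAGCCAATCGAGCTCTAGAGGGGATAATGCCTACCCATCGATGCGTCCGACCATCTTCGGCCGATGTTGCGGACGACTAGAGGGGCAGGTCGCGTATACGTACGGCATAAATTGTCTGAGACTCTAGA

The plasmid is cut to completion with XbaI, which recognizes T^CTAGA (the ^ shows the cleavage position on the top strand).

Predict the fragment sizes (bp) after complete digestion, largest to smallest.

XbaI sites (TCTAGA) start at positions 94, 203.
XbaI cuts after the first base of each site, so after positions 94, 203.
Circular molecule, 2 cuts → 2 fragments:
  95–203 → 109 bp
  204–208 then 1–94 → 5 + 94 = 99 bp
Sorted largest to smallest: 109, 99 bp.

109, 99 bp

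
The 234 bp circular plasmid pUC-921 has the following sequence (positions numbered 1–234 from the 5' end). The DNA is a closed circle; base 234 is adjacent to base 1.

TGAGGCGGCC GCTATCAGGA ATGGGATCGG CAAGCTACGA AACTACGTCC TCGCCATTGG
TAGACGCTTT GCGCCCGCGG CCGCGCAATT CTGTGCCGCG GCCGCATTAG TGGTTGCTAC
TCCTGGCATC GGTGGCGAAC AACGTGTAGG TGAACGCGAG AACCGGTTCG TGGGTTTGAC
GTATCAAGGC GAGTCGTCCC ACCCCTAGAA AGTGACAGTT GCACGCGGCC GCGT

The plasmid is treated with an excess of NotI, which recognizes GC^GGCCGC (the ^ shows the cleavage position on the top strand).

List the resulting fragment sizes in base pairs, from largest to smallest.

127, 72, 21, 14 bp

NotI sites (GCGGCCGC) start at positions 5, 77, 98, 225.
NotI cuts after base 2 of each site, so after positions 6, 78, 99, 226.
Circular molecule, 4 cuts → 4 fragments:
  7–78 → 72 bp
  79–99 → 21 bp
  100–226 → 127 bp
  227–234 then 1–6 → 8 + 6 = 14 bp
Sorted largest to smallest: 127, 72, 21, 14 bp.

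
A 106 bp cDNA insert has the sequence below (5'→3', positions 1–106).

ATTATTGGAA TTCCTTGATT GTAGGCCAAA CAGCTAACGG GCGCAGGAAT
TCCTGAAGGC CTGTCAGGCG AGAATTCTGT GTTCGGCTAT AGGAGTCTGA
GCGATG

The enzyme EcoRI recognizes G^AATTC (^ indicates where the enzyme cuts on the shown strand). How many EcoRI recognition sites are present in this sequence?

GAATTC occurs starting at positions 8, 47, 72.
EcoRI cuts at 3 sites.

3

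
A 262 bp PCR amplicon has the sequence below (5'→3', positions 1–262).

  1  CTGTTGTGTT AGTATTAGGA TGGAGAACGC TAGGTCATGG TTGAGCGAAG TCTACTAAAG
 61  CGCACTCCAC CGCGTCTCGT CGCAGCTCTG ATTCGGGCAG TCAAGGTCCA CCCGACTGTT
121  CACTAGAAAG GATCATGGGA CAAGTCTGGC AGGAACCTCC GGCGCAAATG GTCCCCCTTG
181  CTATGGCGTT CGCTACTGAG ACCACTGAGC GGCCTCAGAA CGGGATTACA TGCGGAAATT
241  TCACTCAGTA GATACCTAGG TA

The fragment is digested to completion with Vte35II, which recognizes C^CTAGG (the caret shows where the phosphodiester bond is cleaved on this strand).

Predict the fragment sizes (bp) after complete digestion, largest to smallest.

The Vte35II site (CCTAGG) starts at position 255.
Vte35II cuts after the first base of each site, so after position 255.
Linear molecule, 1 cut → 2 fragments:
  1–255 → 255 bp
  256–262 → 7 bp
Sorted largest to smallest: 255, 7 bp.

255, 7 bp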